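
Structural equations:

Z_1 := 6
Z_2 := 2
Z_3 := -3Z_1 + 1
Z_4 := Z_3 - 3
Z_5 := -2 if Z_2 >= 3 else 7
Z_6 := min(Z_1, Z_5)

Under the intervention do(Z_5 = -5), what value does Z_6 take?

The intervention breaks the incoming arrows to Z_5: Z_5 := -2 if Z_2 >= 3 else 7 no longer applies, and Z_5 = -5.
Z_6 = min(Z_1, Z_5)  [with Z_1=6, Z_5=-5]  = -5

-5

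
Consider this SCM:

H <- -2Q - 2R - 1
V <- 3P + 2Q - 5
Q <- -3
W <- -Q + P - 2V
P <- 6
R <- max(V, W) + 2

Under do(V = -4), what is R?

19

do(V=-4) replaces the equation V <- 3P + 2Q - 5 with the constant V = -4.
W = -Q + P - 2V  [with Q=-3, P=6, V=-4]  = 17
R = max(V, W) + 2  [with V=-4, W=17]  = 19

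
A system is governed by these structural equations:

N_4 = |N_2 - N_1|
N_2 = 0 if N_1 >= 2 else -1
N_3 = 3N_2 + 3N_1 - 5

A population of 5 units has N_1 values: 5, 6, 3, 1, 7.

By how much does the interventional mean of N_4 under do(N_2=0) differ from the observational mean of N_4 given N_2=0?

-0.85

do(N_2=0) breaks N_2's dependence on N_1. With N_2=0 fixed, N_4 across the units is 5, 6, 3, 1, 7, mean 4.4.
Observing N_2=0 restricts to units where N_2's equation naturally yields 0: N_1 ∈ {5, 6, 3, 7}. In that subpopulation N_4 = 5, 6, 3, 7, mean 5.25.
Difference = 4.4 − 5.25 = -0.85.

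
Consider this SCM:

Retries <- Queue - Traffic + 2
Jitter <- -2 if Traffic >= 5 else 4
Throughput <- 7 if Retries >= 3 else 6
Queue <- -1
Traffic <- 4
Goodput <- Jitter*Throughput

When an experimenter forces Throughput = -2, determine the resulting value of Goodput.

-8

The intervention breaks the incoming arrows to Throughput: Throughput <- 7 if Retries >= 3 else 6 no longer applies, and Throughput = -2.
Jitter = -2 if Traffic >= 5 else 4  [with Traffic=4]  = 4
Goodput = Jitter*Throughput  [with Jitter=4, Throughput=-2]  = -8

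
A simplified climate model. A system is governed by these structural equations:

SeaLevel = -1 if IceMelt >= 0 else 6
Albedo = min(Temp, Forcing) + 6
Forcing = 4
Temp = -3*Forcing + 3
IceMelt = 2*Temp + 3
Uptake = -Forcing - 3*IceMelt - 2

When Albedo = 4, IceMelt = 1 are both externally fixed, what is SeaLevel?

-1

The joint intervention fixes Albedo = 4, IceMelt = 1, removing each variable's own equation.
SeaLevel = -1 if IceMelt >= 0 else 6  [with IceMelt=1]  = -1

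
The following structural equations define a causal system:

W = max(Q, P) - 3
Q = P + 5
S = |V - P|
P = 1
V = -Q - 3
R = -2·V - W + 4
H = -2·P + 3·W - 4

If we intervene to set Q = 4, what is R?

Under do(Q=4), the mechanism Q = P + 5 is discarded; Q is fixed at 4.
V = -Q - 3  [with Q=4]  = -7
W = max(Q, P) - 3  [with Q=4, P=1]  = 1
R = -2·V - W + 4  [with V=-7, W=1]  = 17

17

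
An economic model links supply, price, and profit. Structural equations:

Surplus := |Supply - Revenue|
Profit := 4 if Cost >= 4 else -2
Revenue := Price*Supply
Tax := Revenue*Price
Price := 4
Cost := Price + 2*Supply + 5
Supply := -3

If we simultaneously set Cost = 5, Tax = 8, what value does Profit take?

Setting Cost = 5, Tax = 8 by intervention discards those variables' equations.
Profit = 4 if Cost >= 4 else -2  [with Cost=5]  = 4

4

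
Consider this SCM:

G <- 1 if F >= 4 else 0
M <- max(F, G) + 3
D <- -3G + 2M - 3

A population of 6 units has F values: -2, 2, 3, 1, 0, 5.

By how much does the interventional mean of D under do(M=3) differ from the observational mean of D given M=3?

The intervention sets M=3 in all 6 units regardless of F. Recomputing D per unit gives 3, 3, 3, 3, 3, 0; average 2.5.
E[D|M=3] averages over only the 2 units with M=3 (F = -2, 0): D = 3, 3, mean 3.
Difference = 2.5 − 3 = -0.5.

-0.5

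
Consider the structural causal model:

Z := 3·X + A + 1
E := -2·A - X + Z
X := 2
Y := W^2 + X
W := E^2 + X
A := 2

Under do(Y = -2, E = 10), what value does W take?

Setting Y = -2, E = 10 by intervention discards those variables' equations.
W = E^2 + X  [with E=10, X=2]  = 102

102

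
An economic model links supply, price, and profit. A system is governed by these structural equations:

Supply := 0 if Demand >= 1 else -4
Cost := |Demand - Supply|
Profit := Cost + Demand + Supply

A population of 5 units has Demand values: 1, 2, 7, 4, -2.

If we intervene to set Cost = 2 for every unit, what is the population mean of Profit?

Under do(Cost=2), Cost's equation is replaced by Cost=2 for every unit. Per-unit Profit: 3, 4, 9, 6, -4. Mean = 3.6.

3.6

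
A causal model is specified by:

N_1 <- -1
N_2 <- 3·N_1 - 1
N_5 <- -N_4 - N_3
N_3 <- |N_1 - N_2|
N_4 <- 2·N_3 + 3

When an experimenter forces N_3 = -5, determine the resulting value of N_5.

12

do(N_3=-5) replaces the equation N_3 <- |N_1 - N_2| with the constant N_3 = -5.
N_4 = 2·N_3 + 3  [with N_3=-5]  = -7
N_5 = -N_4 - N_3  [with N_4=-7, N_3=-5]  = 12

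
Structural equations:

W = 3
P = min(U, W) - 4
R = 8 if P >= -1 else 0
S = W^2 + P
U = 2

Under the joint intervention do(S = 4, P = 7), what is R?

The joint intervention fixes S = 4, P = 7, removing each variable's own equation.
R = 8 if P >= -1 else 0  [with P=7]  = 8

8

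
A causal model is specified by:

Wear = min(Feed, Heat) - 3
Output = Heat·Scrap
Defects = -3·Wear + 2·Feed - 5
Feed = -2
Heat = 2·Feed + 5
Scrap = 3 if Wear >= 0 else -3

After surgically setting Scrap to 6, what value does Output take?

6

The intervention breaks the incoming arrows to Scrap: Scrap = 3 if Wear >= 0 else -3 no longer applies, and Scrap = 6.
Heat = 2·Feed + 5  [with Feed=-2]  = 1
Output = Heat·Scrap  [with Heat=1, Scrap=6]  = 6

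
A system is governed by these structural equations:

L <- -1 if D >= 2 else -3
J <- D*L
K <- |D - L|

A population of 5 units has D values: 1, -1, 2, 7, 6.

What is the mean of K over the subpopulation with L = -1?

6

Conditioning on L=-1 selects the 3 unit(s) with D ∈ {2, 7, 6}. Their K values: 3, 8, 7. Mean = 6.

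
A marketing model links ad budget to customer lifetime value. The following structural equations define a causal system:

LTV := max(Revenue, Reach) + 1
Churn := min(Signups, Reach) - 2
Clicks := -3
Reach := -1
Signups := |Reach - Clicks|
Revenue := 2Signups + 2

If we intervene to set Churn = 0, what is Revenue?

6

Intervening sets Churn = 0 and removes its equation (Churn := min(Signups, Reach) - 2).
No directed path runs from Churn to Revenue, so Revenue keeps its natural value.
Signups = |Reach - Clicks|  [with Reach=-1, Clicks=-3]  = 2
Revenue = 2Signups + 2  [with Signups=2]  = 6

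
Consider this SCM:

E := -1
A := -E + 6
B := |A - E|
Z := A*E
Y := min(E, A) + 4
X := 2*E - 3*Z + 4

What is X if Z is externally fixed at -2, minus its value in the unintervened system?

Under do(Z=-2), the mechanism Z := A*E is discarded; Z is fixed at -2.
X = 2*E - 3*Z + 4  [with E=-1, Z=-2]  = 8
Without intervention: A = -E + 6  [with E=-1]  = 7; Z = A*E  [with A=7, E=-1]  = -7; X = 2*E - 3*Z + 4  [with E=-1, Z=-7]  = 23.
Change = 8 − 23 = -15.

-15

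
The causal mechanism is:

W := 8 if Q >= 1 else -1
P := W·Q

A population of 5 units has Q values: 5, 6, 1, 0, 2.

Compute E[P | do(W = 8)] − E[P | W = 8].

-5.6

The intervention sets W=8 in all 5 units regardless of Q. Recomputing P per unit gives 40, 48, 8, 0, 16; average 22.4.
E[P|W=8] averages over only the 4 units with W=8 (Q = 5, 6, 1, 2): P = 40, 48, 8, 16, mean 28.
Difference = 22.4 − 28 = -5.6.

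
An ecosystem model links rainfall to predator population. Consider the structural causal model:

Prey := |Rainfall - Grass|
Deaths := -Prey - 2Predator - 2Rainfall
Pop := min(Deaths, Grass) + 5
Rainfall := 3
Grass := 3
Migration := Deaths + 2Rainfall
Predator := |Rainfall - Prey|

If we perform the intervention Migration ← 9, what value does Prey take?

do(Migration=9) replaces the equation Migration := Deaths + 2Rainfall with the constant Migration = 9.
Prey is not downstream of the intervention, so its value is determined by the original equations.
Prey = |Rainfall - Grass|  [with Rainfall=3, Grass=3]  = 0

0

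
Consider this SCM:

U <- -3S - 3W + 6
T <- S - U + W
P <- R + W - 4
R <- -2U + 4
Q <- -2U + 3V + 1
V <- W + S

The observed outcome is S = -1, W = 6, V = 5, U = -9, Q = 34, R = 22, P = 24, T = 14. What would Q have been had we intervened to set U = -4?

Intervening sets U = -4 and removes its equation (U <- -3S - 3W + 6).
V = W + S  [with W=6, S=-1]  = 5
Q = -2U + 3V + 1  [with U=-4, V=5]  = 24

24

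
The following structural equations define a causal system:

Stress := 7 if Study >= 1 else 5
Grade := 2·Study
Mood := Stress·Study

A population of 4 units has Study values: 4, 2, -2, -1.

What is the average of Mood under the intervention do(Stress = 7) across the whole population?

Under do(Stress=7), Stress's equation is replaced by Stress=7 for every unit. Per-unit Mood: 28, 14, -14, -7. Mean = 5.25.

5.25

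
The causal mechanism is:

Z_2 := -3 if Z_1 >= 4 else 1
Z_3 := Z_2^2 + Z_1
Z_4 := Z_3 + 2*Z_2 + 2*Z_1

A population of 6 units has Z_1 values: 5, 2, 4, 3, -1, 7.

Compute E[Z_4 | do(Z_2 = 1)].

The intervention sets Z_2=1 in all 6 units regardless of Z_1. Recomputing Z_4 per unit gives 18, 9, 15, 12, 0, 24; average 13.

13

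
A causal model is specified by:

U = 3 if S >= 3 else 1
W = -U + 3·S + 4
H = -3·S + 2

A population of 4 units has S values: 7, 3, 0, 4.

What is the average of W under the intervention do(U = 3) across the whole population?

11.5

Under do(U=3), U's equation is replaced by U=3 for every unit. Per-unit W: 22, 10, 1, 13. Mean = 11.5.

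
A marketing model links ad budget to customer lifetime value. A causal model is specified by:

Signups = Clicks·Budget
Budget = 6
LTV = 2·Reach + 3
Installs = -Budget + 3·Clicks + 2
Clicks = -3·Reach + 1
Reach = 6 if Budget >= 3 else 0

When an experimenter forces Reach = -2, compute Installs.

Under do(Reach=-2), the mechanism Reach = 6 if Budget >= 3 else 0 is discarded; Reach is fixed at -2.
Clicks = -3·Reach + 1  [with Reach=-2]  = 7
Installs = -Budget + 3·Clicks + 2  [with Budget=6, Clicks=7]  = 17

17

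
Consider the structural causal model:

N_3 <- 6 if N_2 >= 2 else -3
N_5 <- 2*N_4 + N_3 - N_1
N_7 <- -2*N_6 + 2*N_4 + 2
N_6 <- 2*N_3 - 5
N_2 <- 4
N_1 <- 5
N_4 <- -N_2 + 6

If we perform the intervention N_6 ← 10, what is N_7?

-14

Intervening sets N_6 = 10 and removes its equation (N_6 <- 2*N_3 - 5).
N_4 = -N_2 + 6  [with N_2=4]  = 2
N_7 = -2*N_6 + 2*N_4 + 2  [with N_6=10, N_4=2]  = -14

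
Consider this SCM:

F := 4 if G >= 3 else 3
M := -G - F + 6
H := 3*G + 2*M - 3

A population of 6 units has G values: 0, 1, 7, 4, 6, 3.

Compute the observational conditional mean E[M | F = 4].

-3

Observing F=4 restricts to units where F's equation naturally yields 4: G ∈ {7, 4, 6, 3}. In that subpopulation M = -5, -2, -4, -1, mean -3.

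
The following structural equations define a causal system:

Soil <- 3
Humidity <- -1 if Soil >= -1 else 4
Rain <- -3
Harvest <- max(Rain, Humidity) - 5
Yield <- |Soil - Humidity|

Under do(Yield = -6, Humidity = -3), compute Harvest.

The joint intervention fixes Yield = -6, Humidity = -3, removing each variable's own equation.
Harvest = max(Rain, Humidity) - 5  [with Rain=-3, Humidity=-3]  = -8

-8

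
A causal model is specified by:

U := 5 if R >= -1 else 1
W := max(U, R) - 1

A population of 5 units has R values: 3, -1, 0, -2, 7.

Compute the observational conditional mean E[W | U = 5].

E[W|U=5] averages over only the 4 units with U=5 (R = 3, -1, 0, 7): W = 4, 4, 4, 6, mean 4.5.

4.5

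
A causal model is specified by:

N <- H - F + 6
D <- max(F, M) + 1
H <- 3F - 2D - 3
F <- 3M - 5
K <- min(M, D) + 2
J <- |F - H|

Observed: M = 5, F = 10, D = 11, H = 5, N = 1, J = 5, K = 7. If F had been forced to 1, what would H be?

Under do(F=1), the mechanism F <- 3M - 5 is discarded; F is fixed at 1.
D = max(F, M) + 1  [with F=1, M=5]  = 6
H = 3F - 2D - 3  [with F=1, D=6]  = -12

-12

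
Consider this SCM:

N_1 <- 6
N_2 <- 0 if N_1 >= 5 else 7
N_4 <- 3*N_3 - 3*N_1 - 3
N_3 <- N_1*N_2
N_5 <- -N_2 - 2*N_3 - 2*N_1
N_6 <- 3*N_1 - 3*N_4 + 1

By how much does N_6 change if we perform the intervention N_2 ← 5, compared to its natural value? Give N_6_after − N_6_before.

Under do(N_2=5), the mechanism N_2 <- 0 if N_1 >= 5 else 7 is discarded; N_2 is fixed at 5.
N_3 = N_1*N_2  [with N_1=6, N_2=5]  = 30
N_4 = 3*N_3 - 3*N_1 - 3  [with N_3=30, N_1=6]  = 69
N_6 = 3*N_1 - 3*N_4 + 1  [with N_1=6, N_4=69]  = -188
Without intervention: N_2 = 0 if N_1 >= 5 else 7  [with N_1=6]  = 0; N_3 = N_1*N_2  [with N_1=6, N_2=0]  = 0; N_4 = 3*N_3 - 3*N_1 - 3  [with N_3=0, N_1=6]  = -21; N_6 = 3*N_1 - 3*N_4 + 1  [with N_1=6, N_4=-21]  = 82.
Change = -188 − 82 = -270.

-270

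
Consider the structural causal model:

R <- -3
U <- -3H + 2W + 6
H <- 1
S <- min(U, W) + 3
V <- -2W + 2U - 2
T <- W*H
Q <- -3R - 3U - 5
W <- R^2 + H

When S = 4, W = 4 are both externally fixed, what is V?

12

Under do(S = 4, W = 4), each intervened variable's structural equation is replaced by its fixed value.
U = -3H + 2W + 6  [with H=1, W=4]  = 11
V = -2W + 2U - 2  [with W=4, U=11]  = 12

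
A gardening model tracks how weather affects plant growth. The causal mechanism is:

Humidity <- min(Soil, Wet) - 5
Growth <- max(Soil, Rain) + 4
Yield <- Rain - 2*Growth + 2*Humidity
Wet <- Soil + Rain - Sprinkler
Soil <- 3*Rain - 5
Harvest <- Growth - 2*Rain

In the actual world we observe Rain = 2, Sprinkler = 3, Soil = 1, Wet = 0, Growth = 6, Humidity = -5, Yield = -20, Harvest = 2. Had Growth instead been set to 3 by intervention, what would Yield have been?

Under do(Growth=3), the mechanism Growth <- max(Soil, Rain) + 4 is discarded; Growth is fixed at 3.
Soil = 3*Rain - 5  [with Rain=2]  = 1
Wet = Soil + Rain - Sprinkler  [with Soil=1, Rain=2, Sprinkler=3]  = 0
Humidity = min(Soil, Wet) - 5  [with Soil=1, Wet=0]  = -5
Yield = Rain - 2*Growth + 2*Humidity  [with Rain=2, Growth=3, Humidity=-5]  = -14

-14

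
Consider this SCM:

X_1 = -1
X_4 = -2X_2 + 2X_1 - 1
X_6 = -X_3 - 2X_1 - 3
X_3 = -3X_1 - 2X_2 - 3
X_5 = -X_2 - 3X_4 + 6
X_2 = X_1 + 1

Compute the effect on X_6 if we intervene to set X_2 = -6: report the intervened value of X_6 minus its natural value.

-12

Under do(X_2=-6), the mechanism X_2 = X_1 + 1 is discarded; X_2 is fixed at -6.
X_3 = -3X_1 - 2X_2 - 3  [with X_1=-1, X_2=-6]  = 12
X_6 = -X_3 - 2X_1 - 3  [with X_3=12, X_1=-1]  = -13
Without intervention: X_2 = X_1 + 1  [with X_1=-1]  = 0; X_3 = -3X_1 - 2X_2 - 3  [with X_1=-1, X_2=0]  = 0; X_6 = -X_3 - 2X_1 - 3  [with X_3=0, X_1=-1]  = -1.
Change = -13 − (-1) = -12.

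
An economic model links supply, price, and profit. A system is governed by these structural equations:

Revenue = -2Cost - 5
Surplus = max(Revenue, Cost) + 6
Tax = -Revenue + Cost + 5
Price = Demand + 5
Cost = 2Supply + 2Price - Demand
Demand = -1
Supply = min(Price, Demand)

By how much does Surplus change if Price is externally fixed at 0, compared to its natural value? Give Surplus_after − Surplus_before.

-8

Under do(Price=0), the mechanism Price = Demand + 5 is discarded; Price is fixed at 0.
Supply = min(Price, Demand)  [with Price=0, Demand=-1]  = -1
Cost = 2Supply + 2Price - Demand  [with Supply=-1, Price=0, Demand=-1]  = -1
Revenue = -2Cost - 5  [with Cost=-1]  = -3
Surplus = max(Revenue, Cost) + 6  [with Revenue=-3, Cost=-1]  = 5
Without intervention: Price = Demand + 5  [with Demand=-1]  = 4; Supply = min(Price, Demand)  [with Price=4, Demand=-1]  = -1; Cost = 2Supply + 2Price - Demand  [with Supply=-1, Price=4, Demand=-1]  = 7; Revenue = -2Cost - 5  [with Cost=7]  = -19; Surplus = max(Revenue, Cost) + 6  [with Revenue=-19, Cost=7]  = 13.
Change = 5 − 13 = -8.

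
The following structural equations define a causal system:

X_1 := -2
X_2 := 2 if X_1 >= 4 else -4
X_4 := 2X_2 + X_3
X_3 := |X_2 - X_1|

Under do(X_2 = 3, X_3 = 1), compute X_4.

Setting X_2 = 3, X_3 = 1 by intervention discards those variables' equations.
X_4 = 2X_2 + X_3  [with X_2=3, X_3=1]  = 7

7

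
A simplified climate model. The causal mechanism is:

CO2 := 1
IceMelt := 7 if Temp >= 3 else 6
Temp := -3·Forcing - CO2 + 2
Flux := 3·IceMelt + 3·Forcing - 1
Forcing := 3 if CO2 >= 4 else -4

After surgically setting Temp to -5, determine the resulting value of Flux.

5

do(Temp=-5) replaces the equation Temp := -3·Forcing - CO2 + 2 with the constant Temp = -5.
Forcing = 3 if CO2 >= 4 else -4  [with CO2=1]  = -4
IceMelt = 7 if Temp >= 3 else 6  [with Temp=-5]  = 6
Flux = 3·IceMelt + 3·Forcing - 1  [with IceMelt=6, Forcing=-4]  = 5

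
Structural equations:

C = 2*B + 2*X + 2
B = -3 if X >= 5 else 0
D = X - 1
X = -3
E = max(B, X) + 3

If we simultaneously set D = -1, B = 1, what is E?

4

Under do(D = -1, B = 1), each intervened variable's structural equation is replaced by its fixed value.
E = max(B, X) + 3  [with B=1, X=-3]  = 4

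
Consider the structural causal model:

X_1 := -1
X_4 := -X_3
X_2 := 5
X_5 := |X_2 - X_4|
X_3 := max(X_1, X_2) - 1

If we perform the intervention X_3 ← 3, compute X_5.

8

do(X_3=3) replaces the equation X_3 := max(X_1, X_2) - 1 with the constant X_3 = 3.
X_4 = -X_3  [with X_3=3]  = -3
X_5 = |X_2 - X_4|  [with X_2=5, X_4=-3]  = 8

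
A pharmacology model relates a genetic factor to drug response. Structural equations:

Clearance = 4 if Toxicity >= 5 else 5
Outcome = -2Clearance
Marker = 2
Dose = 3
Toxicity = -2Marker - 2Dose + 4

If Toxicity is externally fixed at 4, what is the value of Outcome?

do(Toxicity=4) replaces the equation Toxicity = -2Marker - 2Dose + 4 with the constant Toxicity = 4.
Clearance = 4 if Toxicity >= 5 else 5  [with Toxicity=4]  = 5
Outcome = -2Clearance  [with Clearance=5]  = -10

-10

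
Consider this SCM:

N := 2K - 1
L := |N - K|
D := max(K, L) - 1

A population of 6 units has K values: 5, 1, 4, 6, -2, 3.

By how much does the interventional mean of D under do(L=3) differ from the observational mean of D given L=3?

The intervention sets L=3 in all 6 units regardless of K. Recomputing D per unit gives 4, 2, 3, 5, 2, 2; average 3.
E[D|L=3] averages over only the 2 units with L=3 (K = 4, -2): D = 3, 2, mean 2.5.
Difference = 3 − 2.5 = 0.5.

0.5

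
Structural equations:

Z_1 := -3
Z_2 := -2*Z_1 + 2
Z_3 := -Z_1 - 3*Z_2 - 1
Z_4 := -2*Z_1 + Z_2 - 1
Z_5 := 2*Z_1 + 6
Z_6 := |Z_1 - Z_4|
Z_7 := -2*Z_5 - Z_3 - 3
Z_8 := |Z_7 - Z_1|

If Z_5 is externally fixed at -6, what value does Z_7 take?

31

Under do(Z_5=-6), the mechanism Z_5 := 2*Z_1 + 6 is discarded; Z_5 is fixed at -6.
Z_2 = -2*Z_1 + 2  [with Z_1=-3]  = 8
Z_3 = -Z_1 - 3*Z_2 - 1  [with Z_1=-3, Z_2=8]  = -22
Z_7 = -2*Z_5 - Z_3 - 3  [with Z_5=-6, Z_3=-22]  = 31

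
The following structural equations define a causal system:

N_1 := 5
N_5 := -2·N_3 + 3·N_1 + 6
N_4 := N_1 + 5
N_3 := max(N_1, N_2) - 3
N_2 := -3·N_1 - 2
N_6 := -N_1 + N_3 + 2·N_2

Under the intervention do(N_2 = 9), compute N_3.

6

The intervention breaks the incoming arrows to N_2: N_2 := -3·N_1 - 2 no longer applies, and N_2 = 9.
N_3 = max(N_1, N_2) - 3  [with N_1=5, N_2=9]  = 6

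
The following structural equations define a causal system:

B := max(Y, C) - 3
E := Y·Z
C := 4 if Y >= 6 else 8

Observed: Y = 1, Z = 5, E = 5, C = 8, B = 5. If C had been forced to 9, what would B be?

6

Intervening sets C = 9 and removes its equation (C := 4 if Y >= 6 else 8).
B = max(Y, C) - 3  [with Y=1, C=9]  = 6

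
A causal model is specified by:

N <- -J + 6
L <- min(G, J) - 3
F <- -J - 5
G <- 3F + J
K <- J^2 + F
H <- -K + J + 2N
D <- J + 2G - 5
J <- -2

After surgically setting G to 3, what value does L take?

-5

do(G=3) replaces the equation G <- 3F + J with the constant G = 3.
L = min(G, J) - 3  [with G=3, J=-2]  = -5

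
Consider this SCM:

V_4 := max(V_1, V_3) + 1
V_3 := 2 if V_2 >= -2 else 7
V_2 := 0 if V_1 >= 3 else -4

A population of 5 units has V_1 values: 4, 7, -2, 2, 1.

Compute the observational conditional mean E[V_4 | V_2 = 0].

6.5

Conditioning on V_2=0 selects the 2 unit(s) with V_1 ∈ {4, 7}. Their V_4 values: 5, 8. Mean = 6.5.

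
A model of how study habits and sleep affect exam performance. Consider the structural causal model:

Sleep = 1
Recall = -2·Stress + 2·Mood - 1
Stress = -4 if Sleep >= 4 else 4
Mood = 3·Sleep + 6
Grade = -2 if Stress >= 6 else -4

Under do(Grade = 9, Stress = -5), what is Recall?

27

Setting Grade = 9, Stress = -5 by intervention discards those variables' equations.
Mood = 3·Sleep + 6  [with Sleep=1]  = 9
Recall = -2·Stress + 2·Mood - 1  [with Stress=-5, Mood=9]  = 27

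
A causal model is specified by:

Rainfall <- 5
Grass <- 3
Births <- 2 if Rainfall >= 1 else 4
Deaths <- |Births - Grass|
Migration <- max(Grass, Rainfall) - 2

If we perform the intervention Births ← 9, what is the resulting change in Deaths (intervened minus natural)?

5

The intervention breaks the incoming arrows to Births: Births <- 2 if Rainfall >= 1 else 4 no longer applies, and Births = 9.
Deaths = |Births - Grass|  [with Births=9, Grass=3]  = 6
Without intervention: Births = 2 if Rainfall >= 1 else 4  [with Rainfall=5]  = 2; Deaths = |Births - Grass|  [with Births=2, Grass=3]  = 1.
Change = 6 − 1 = 5.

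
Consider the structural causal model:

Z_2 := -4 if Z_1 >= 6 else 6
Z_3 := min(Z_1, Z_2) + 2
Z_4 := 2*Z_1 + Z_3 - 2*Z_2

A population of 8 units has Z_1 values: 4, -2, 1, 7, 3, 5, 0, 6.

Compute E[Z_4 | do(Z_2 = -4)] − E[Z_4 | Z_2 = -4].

-7

do(Z_2=-4) breaks Z_2's dependence on Z_1. With Z_2=-4 fixed, Z_4 across the units is 14, 2, 8, 20, 12, 16, 6, 18, mean 12.
Conditioning on Z_2=-4 selects the 2 unit(s) with Z_1 ∈ {7, 6}. Their Z_4 values: 20, 18. Mean = 19.
Difference = 12 − 19 = -7.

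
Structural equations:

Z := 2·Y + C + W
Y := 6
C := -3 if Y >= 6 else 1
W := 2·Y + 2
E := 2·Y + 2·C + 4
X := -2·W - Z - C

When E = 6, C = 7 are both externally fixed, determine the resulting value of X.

-68

The joint intervention fixes E = 6, C = 7, removing each variable's own equation.
W = 2·Y + 2  [with Y=6]  = 14
Z = 2·Y + C + W  [with Y=6, C=7, W=14]  = 33
X = -2·W - Z - C  [with W=14, Z=33, C=7]  = -68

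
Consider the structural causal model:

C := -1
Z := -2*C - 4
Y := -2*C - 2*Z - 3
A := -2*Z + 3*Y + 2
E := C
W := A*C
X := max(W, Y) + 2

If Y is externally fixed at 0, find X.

2

The intervention breaks the incoming arrows to Y: Y := -2*C - 2*Z - 3 no longer applies, and Y = 0.
Z = -2*C - 4  [with C=-1]  = -2
A = -2*Z + 3*Y + 2  [with Z=-2, Y=0]  = 6
W = A*C  [with A=6, C=-1]  = -6
X = max(W, Y) + 2  [with W=-6, Y=0]  = 2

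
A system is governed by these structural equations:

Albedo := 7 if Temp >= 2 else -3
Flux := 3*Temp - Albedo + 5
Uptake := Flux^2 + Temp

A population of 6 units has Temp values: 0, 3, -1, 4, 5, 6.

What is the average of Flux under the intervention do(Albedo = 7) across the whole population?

6.5

The intervention sets Albedo=7 in all 6 units regardless of Temp. Recomputing Flux per unit gives -2, 7, -5, 10, 13, 16; average 6.5.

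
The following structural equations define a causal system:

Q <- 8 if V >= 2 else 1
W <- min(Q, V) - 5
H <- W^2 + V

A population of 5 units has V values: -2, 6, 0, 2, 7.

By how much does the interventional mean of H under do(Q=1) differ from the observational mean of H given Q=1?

Under do(Q=1), Q's equation is replaced by Q=1 for every unit. Per-unit H: 47, 22, 25, 18, 23. Mean = 27.
Observing Q=1 restricts to units where Q's equation naturally yields 1: V ∈ {-2, 0}. In that subpopulation H = 47, 25, mean 36.
Difference = 27 − 36 = -9.

-9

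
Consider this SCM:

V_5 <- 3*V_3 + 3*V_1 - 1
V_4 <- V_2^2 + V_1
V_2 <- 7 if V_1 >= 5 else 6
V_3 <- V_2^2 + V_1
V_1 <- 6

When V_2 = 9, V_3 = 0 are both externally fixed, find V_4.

Setting V_2 = 9, V_3 = 0 by intervention discards those variables' equations.
V_4 = V_2^2 + V_1  [with V_2=9, V_1=6]  = 87

87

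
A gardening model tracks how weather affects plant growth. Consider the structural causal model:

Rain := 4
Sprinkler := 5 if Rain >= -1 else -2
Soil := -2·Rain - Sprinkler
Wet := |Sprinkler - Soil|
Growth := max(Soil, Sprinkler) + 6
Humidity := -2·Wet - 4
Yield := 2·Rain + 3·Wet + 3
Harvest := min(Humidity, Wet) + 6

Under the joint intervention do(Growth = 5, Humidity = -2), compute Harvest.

Setting Growth = 5, Humidity = -2 by intervention discards those variables' equations.
Sprinkler = 5 if Rain >= -1 else -2  [with Rain=4]  = 5
Soil = -2·Rain - Sprinkler  [with Rain=4, Sprinkler=5]  = -13
Wet = |Sprinkler - Soil|  [with Sprinkler=5, Soil=-13]  = 18
Harvest = min(Humidity, Wet) + 6  [with Humidity=-2, Wet=18]  = 4

4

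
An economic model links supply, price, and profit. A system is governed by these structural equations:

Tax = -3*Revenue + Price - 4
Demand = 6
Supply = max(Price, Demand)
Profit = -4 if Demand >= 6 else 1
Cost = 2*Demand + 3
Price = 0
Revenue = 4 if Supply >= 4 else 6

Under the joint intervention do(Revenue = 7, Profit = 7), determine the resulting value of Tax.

Under do(Revenue = 7, Profit = 7), each intervened variable's structural equation is replaced by its fixed value.
Tax = -3*Revenue + Price - 4  [with Revenue=7, Price=0]  = -25

-25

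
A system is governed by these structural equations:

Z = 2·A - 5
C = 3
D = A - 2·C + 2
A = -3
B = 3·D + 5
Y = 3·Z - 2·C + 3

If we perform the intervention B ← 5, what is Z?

-11

The intervention breaks the incoming arrows to B: B = 3·D + 5 no longer applies, and B = 5.
Since Z is not a descendant of the intervened variable, it is unaffected.
Z = 2·A - 5  [with A=-3]  = -11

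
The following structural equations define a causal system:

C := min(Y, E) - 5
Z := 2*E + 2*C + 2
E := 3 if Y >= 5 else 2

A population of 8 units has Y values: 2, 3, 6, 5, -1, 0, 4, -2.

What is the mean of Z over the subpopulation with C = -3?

0

E[Z|C=-3] averages over only the 3 units with C=-3 (Y = 2, 3, 4): Z = 0, 0, 0, mean 0.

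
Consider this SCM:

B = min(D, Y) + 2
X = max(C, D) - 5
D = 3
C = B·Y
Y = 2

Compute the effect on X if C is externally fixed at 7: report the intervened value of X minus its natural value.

Intervening sets C = 7 and removes its equation (C = B·Y).
X = max(C, D) - 5  [with C=7, D=3]  = 2
Without intervention: B = min(D, Y) + 2  [with D=3, Y=2]  = 4; C = B·Y  [with B=4, Y=2]  = 8; X = max(C, D) - 5  [with C=8, D=3]  = 3.
Change = 2 − 3 = -1.

-1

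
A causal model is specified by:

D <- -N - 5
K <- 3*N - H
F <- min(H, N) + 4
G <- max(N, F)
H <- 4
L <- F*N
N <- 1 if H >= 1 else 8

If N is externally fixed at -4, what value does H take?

Under do(N=-4), the mechanism N <- 1 if H >= 1 else 8 is discarded; N is fixed at -4.
H is not downstream of the intervention, so its value is determined by the original equations.

4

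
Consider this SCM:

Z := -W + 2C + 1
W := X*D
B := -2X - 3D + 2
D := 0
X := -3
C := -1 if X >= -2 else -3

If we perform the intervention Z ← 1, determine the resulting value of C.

do(Z=1) replaces the equation Z := -W + 2C + 1 with the constant Z = 1.
Since C is not a descendant of the intervened variable, it is unaffected.
C = -1 if X >= -2 else -3  [with X=-3]  = -3

-3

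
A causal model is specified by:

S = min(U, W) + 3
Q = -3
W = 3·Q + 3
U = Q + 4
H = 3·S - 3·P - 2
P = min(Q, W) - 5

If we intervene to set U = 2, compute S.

Intervening sets U = 2 and removes its equation (U = Q + 4).
W = 3·Q + 3  [with Q=-3]  = -6
S = min(U, W) + 3  [with U=2, W=-6]  = -3

-3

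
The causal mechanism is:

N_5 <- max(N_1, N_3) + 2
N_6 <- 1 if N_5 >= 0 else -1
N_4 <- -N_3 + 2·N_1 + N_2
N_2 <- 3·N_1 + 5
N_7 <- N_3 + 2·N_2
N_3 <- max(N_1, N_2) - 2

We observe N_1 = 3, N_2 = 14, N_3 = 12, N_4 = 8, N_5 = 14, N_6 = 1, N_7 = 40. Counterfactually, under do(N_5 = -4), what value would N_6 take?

-1

The intervention breaks the incoming arrows to N_5: N_5 <- max(N_1, N_3) + 2 no longer applies, and N_5 = -4.
N_6 = 1 if N_5 >= 0 else -1  [with N_5=-4]  = -1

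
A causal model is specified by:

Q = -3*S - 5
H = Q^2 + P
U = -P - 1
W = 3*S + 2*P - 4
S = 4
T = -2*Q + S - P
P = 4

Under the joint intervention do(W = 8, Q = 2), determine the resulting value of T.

Under do(W = 8, Q = 2), each intervened variable's structural equation is replaced by its fixed value.
T = -2*Q + S - P  [with Q=2, S=4, P=4]  = -4

-4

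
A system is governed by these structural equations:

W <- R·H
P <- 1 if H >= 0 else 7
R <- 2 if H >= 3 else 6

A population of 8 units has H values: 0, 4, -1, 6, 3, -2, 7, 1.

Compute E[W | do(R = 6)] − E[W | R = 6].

The intervention sets R=6 in all 8 units regardless of H. Recomputing W per unit gives 0, 24, -6, 36, 18, -12, 42, 6; average 13.5.
Observing R=6 restricts to units where R's equation naturally yields 6: H ∈ {0, -1, -2, 1}. In that subpopulation W = 0, -6, -12, 6, mean -3.
Difference = 13.5 − (-3) = 16.5.

16.5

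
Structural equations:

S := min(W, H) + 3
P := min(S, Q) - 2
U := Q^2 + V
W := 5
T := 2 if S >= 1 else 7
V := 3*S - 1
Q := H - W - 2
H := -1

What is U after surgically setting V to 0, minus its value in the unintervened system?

do(V=0) replaces the equation V := 3*S - 1 with the constant V = 0.
Q = H - W - 2  [with H=-1, W=5]  = -8
U = Q^2 + V  [with Q=-8, V=0]  = 64
Without intervention: Q = H - W - 2  [with H=-1, W=5]  = -8; S = min(W, H) + 3  [with W=5, H=-1]  = 2; V = 3*S - 1  [with S=2]  = 5; U = Q^2 + V  [with Q=-8, V=5]  = 69.
Change = 64 − 69 = -5.

-5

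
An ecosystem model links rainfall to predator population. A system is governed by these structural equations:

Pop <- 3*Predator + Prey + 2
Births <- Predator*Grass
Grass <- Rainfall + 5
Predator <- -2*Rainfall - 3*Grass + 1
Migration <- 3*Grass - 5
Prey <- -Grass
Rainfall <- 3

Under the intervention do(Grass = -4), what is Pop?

27

Under do(Grass=-4), the mechanism Grass <- Rainfall + 5 is discarded; Grass is fixed at -4.
Prey = -Grass  [with Grass=-4]  = 4
Predator = -2*Rainfall - 3*Grass + 1  [with Rainfall=3, Grass=-4]  = 7
Pop = 3*Predator + Prey + 2  [with Predator=7, Prey=4]  = 27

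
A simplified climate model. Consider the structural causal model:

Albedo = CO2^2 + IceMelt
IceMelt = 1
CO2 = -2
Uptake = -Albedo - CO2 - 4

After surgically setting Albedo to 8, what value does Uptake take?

-10

The intervention breaks the incoming arrows to Albedo: Albedo = CO2^2 + IceMelt no longer applies, and Albedo = 8.
Uptake = -Albedo - CO2 - 4  [with Albedo=8, CO2=-2]  = -10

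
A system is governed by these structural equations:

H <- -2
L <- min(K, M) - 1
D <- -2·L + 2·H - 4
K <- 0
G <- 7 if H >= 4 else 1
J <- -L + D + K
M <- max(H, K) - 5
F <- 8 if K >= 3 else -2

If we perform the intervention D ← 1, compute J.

7

The intervention breaks the incoming arrows to D: D <- -2·L + 2·H - 4 no longer applies, and D = 1.
M = max(H, K) - 5  [with H=-2, K=0]  = -5
L = min(K, M) - 1  [with K=0, M=-5]  = -6
J = -L + D + K  [with L=-6, D=1, K=0]  = 7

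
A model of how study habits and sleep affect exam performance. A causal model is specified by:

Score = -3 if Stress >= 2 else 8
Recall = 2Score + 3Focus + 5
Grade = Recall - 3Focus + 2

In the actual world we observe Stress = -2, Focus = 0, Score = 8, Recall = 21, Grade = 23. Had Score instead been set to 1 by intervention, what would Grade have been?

do(Score=1) replaces the equation Score = -3 if Stress >= 2 else 8 with the constant Score = 1.
Recall = 2Score + 3Focus + 5  [with Score=1, Focus=0]  = 7
Grade = Recall - 3Focus + 2  [with Recall=7, Focus=0]  = 9

9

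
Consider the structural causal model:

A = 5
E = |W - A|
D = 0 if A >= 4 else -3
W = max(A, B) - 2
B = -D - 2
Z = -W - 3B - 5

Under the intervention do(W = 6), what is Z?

-5

Intervening sets W = 6 and removes its equation (W = max(A, B) - 2).
D = 0 if A >= 4 else -3  [with A=5]  = 0
B = -D - 2  [with D=0]  = -2
Z = -W - 3B - 5  [with W=6, B=-2]  = -5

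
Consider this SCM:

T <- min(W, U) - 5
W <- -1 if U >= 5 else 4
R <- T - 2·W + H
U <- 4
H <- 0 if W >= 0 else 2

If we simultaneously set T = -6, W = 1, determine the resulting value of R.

The joint intervention fixes T = -6, W = 1, removing each variable's own equation.
H = 0 if W >= 0 else 2  [with W=1]  = 0
R = T - 2·W + H  [with T=-6, W=1, H=0]  = -8

-8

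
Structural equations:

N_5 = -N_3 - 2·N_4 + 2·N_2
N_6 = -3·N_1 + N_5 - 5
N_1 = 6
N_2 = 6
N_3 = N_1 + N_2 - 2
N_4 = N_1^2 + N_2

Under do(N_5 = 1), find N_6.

-22

The intervention breaks the incoming arrows to N_5: N_5 = -N_3 - 2·N_4 + 2·N_2 no longer applies, and N_5 = 1.
N_6 = -3·N_1 + N_5 - 5  [with N_1=6, N_5=1]  = -22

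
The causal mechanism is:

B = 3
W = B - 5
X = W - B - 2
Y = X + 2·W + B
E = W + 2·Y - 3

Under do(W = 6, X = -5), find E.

Under do(W = 6, X = -5), each intervened variable's structural equation is replaced by its fixed value.
Y = X + 2·W + B  [with X=-5, W=6, B=3]  = 10
E = W + 2·Y - 3  [with W=6, Y=10]  = 23

23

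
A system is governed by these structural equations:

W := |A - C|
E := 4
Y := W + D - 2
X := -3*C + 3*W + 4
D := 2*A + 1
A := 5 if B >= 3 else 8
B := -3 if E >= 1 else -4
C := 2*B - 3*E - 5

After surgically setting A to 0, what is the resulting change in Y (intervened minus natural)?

-24

do(A=0) replaces the equation A := 5 if B >= 3 else 8 with the constant A = 0.
B = -3 if E >= 1 else -4  [with E=4]  = -3
C = 2*B - 3*E - 5  [with B=-3, E=4]  = -23
W = |A - C|  [with A=0, C=-23]  = 23
D = 2*A + 1  [with A=0]  = 1
Y = W + D - 2  [with W=23, D=1]  = 22
Without intervention: B = -3 if E >= 1 else -4  [with E=4]  = -3; C = 2*B - 3*E - 5  [with B=-3, E=4]  = -23; A = 5 if B >= 3 else 8  [with B=-3]  = 8; W = |A - C|  [with A=8, C=-23]  = 31; D = 2*A + 1  [with A=8]  = 17; Y = W + D - 2  [with W=31, D=17]  = 46.
Change = 22 − 46 = -24.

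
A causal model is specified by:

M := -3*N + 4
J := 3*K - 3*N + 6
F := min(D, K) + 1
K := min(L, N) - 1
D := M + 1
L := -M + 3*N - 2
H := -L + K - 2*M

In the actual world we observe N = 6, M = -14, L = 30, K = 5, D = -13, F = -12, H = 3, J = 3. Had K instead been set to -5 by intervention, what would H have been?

-7

The intervention breaks the incoming arrows to K: K := min(L, N) - 1 no longer applies, and K = -5.
M = -3*N + 4  [with N=6]  = -14
L = -M + 3*N - 2  [with M=-14, N=6]  = 30
H = -L + K - 2*M  [with L=30, K=-5, M=-14]  = -7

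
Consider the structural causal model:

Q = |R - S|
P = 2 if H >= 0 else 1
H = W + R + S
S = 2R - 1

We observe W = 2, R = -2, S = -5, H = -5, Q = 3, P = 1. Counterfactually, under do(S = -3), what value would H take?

-3

The intervention breaks the incoming arrows to S: S = 2R - 1 no longer applies, and S = -3.
H = W + R + S  [with W=2, R=-2, S=-3]  = -3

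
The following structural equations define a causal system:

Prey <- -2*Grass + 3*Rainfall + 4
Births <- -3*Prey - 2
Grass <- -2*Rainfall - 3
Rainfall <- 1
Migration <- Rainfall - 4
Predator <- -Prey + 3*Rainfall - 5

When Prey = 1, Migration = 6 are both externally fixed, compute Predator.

-3

Setting Prey = 1, Migration = 6 by intervention discards those variables' equations.
Predator = -Prey + 3*Rainfall - 5  [with Prey=1, Rainfall=1]  = -3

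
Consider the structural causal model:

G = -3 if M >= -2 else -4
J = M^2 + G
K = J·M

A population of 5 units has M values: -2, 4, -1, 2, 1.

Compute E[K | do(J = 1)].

do(J=1) breaks J's dependence on M. With J=1 fixed, K across the units is -2, 4, -1, 2, 1, mean 0.8.

0.8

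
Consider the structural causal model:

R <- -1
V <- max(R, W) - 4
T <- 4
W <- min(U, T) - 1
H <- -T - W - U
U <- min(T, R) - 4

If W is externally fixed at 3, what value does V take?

Intervening sets W = 3 and removes its equation (W <- min(U, T) - 1).
V = max(R, W) - 4  [with R=-1, W=3]  = -1

-1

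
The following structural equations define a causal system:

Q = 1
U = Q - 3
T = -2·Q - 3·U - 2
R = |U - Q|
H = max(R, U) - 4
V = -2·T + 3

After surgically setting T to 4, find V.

-5

The intervention breaks the incoming arrows to T: T = -2·Q - 3·U - 2 no longer applies, and T = 4.
V = -2·T + 3  [with T=4]  = -5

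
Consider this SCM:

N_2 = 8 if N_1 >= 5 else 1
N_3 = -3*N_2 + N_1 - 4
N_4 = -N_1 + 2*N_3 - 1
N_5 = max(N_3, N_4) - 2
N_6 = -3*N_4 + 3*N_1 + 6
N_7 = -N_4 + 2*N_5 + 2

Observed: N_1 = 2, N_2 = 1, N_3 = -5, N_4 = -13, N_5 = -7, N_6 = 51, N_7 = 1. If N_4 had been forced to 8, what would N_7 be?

6

The intervention breaks the incoming arrows to N_4: N_4 = -N_1 + 2*N_3 - 1 no longer applies, and N_4 = 8.
N_2 = 8 if N_1 >= 5 else 1  [with N_1=2]  = 1
N_3 = -3*N_2 + N_1 - 4  [with N_2=1, N_1=2]  = -5
N_5 = max(N_3, N_4) - 2  [with N_3=-5, N_4=8]  = 6
N_7 = -N_4 + 2*N_5 + 2  [with N_4=8, N_5=6]  = 6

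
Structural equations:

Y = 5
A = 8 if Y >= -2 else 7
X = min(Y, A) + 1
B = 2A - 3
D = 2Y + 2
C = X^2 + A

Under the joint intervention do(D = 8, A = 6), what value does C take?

42

The joint intervention fixes D = 8, A = 6, removing each variable's own equation.
X = min(Y, A) + 1  [with Y=5, A=6]  = 6
C = X^2 + A  [with X=6, A=6]  = 42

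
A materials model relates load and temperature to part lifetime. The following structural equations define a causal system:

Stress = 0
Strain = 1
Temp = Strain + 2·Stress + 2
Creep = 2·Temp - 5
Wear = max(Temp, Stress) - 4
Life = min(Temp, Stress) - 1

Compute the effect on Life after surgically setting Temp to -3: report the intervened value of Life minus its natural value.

The intervention breaks the incoming arrows to Temp: Temp = Strain + 2·Stress + 2 no longer applies, and Temp = -3.
Life = min(Temp, Stress) - 1  [with Temp=-3, Stress=0]  = -4
Without intervention: Temp = Strain + 2·Stress + 2  [with Strain=1, Stress=0]  = 3; Life = min(Temp, Stress) - 1  [with Temp=3, Stress=0]  = -1.
Change = -4 − (-1) = -3.

-3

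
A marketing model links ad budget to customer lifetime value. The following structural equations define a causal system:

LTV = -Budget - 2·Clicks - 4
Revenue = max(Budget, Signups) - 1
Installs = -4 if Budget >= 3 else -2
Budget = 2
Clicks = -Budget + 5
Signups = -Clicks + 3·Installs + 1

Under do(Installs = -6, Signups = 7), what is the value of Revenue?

6

Setting Installs = -6, Signups = 7 by intervention discards those variables' equations.
Revenue = max(Budget, Signups) - 1  [with Budget=2, Signups=7]  = 6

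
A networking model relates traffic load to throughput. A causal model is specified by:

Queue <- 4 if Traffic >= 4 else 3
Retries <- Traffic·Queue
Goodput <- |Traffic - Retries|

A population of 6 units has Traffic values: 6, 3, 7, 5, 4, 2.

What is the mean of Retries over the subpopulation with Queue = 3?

Conditioning on Queue=3 selects the 2 unit(s) with Traffic ∈ {3, 2}. Their Retries values: 9, 6. Mean = 7.5.

7.5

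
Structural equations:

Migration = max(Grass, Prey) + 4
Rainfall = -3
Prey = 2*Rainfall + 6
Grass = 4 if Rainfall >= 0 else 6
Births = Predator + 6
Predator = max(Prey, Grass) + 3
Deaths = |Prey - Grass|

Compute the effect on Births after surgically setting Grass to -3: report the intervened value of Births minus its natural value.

-6

do(Grass=-3) replaces the equation Grass = 4 if Rainfall >= 0 else 6 with the constant Grass = -3.
Prey = 2*Rainfall + 6  [with Rainfall=-3]  = 0
Predator = max(Prey, Grass) + 3  [with Prey=0, Grass=-3]  = 3
Births = Predator + 6  [with Predator=3]  = 9
Without intervention: Grass = 4 if Rainfall >= 0 else 6  [with Rainfall=-3]  = 6; Prey = 2*Rainfall + 6  [with Rainfall=-3]  = 0; Predator = max(Prey, Grass) + 3  [with Prey=0, Grass=6]  = 9; Births = Predator + 6  [with Predator=9]  = 15.
Change = 9 − 15 = -6.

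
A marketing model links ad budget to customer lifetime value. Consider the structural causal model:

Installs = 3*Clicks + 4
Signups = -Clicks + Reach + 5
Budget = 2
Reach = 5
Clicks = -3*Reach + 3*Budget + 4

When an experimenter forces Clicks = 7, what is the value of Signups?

3

do(Clicks=7) replaces the equation Clicks = -3*Reach + 3*Budget + 4 with the constant Clicks = 7.
Signups = -Clicks + Reach + 5  [with Clicks=7, Reach=5]  = 3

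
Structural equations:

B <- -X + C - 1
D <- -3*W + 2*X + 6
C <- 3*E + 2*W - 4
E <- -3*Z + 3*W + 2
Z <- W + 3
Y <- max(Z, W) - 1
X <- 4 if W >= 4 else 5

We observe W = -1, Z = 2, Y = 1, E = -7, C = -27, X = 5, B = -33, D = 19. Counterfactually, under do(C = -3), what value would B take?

-9

Under do(C=-3), the mechanism C <- 3*E + 2*W - 4 is discarded; C is fixed at -3.
X = 4 if W >= 4 else 5  [with W=-1]  = 5
B = -X + C - 1  [with X=5, C=-3]  = -9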